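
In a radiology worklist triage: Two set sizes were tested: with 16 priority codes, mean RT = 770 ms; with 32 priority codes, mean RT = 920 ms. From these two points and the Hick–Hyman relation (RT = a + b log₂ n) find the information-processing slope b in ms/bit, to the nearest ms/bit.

150 ms/bit

Slope: b = (920 − 770) / (log₂ 32 − log₂ 16) = 150/1.0000 = 150 ms/bit.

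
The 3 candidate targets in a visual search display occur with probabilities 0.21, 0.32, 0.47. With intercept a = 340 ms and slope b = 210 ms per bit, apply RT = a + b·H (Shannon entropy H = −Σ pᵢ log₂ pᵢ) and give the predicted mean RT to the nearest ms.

Entropy contributions −pᵢ log₂ pᵢ: 0.4728, 0.5260, 0.5120; sum H = 1.5108 bits.
RT = a + bH = 340 + 210·1.5108 = 657.27 ms.

657 ms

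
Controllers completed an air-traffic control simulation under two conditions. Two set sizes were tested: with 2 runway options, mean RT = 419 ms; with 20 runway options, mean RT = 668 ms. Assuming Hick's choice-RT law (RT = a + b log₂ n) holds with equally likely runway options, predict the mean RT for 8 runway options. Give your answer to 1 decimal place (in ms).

Fit slope and intercept:
  b = (668 − 419) / (log₂ 20 − log₂ 2) = 249 / (4.3219 − 1) = 74.956 ms/bit
  a = 419 − 74.956 × 1 = 344.044 ms
Then RT(8) = 344.044 + 74.956 × log₂ 8 = 344.044 + 74.956 × 3 ≈ 568.913 ms.

568.9 ms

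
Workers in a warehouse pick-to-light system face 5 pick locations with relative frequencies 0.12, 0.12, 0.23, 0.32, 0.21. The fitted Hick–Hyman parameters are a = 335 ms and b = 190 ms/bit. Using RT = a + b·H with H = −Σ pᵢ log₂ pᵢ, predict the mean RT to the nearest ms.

757 ms

H = 0.12·log₂(1/0.12) + 0.12·log₂(1/0.12) + 0.23·log₂(1/0.23) + 0.32·log₂(1/0.32) + 0.21·log₂(1/0.21) = 2.2207 bits.
RT = 335 + 190 × 2.2207 = 756.93 ms.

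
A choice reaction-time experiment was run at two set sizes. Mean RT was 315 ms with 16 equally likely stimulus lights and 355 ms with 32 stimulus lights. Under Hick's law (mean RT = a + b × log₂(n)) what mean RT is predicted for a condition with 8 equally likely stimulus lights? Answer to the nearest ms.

Fit slope and intercept:
  b = (355 − 315) / (log₂ 32 − log₂ 16) = 40 / (5 − 4) = 40 ms/bit
  a = 315 − 40 × 4 = 155 ms
Then RT(8) = 155 + 40 × log₂ 8 = 155 + 40 × 3 ≈ 275.000 ms.

275 ms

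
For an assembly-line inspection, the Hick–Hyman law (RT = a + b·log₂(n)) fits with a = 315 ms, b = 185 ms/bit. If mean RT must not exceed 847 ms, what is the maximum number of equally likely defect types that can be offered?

7

185·log₂ n ≤ 847 − 315 = 532, giving log₂ n ≤ 2.8757 and n ≤ 7.339. The largest whole number is 7.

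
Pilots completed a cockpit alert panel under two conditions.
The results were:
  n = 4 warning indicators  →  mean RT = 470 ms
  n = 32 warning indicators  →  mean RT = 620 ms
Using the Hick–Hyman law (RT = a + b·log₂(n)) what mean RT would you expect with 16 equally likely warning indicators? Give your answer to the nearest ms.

RT is linear in log₂ n, so two points fix the line:
  b = (620 − 470) / (log₂ 32 − log₂ 4) = 150 / (5 − 2) = 50 ms/bit
  a = 470 − 50 × 2 = 370 ms
Then RT(16) = 370 + 50 × log₂ 16 = 370 + 50 × 4 ≈ 570.000 ms.

570 ms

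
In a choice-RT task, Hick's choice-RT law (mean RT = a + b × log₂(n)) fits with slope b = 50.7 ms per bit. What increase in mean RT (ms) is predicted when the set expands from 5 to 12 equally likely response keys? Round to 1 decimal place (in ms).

The intercept a cancels: ΔRT = b·(log₂ n₂ − log₂ n₁) = b·log₂(n₂/n₁).
log₂(12) − log₂(5) = 3.5850 − 2.3219 = 1.2630.
ΔRT = 50.7 × 1.2630 = 64.036 ms.

64.0 ms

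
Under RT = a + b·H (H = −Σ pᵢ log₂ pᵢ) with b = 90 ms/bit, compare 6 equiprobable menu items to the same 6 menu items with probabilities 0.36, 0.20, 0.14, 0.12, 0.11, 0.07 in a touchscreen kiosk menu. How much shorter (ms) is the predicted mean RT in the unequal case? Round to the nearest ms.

19 ms

Equiprobable entropy H₀ = log₂ 6 = 2.5850 bits.
Skewed entropy H = −Σ pᵢ log₂ pᵢ = 2.3780 bits.
ΔRT = b·(H₀ − H) = 90 × 0.2069 = 18.62 ms.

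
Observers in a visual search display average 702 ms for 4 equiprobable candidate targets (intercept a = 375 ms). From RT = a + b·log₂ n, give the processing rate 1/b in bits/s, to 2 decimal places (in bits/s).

Choice component = 702 − 375 = 327 ms over log₂(4) = 2 bits.
b = 327 / 2 = 163.500 ms/bit, so 1/b = 6.116 bits/s.

6.12 bits/s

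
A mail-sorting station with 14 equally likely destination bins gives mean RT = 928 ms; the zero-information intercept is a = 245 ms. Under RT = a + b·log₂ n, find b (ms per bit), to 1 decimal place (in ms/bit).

b = (928 − 245) / log₂(14) = 683 / 3.8074 = 179.390 ms/bit.

179.4 ms/bit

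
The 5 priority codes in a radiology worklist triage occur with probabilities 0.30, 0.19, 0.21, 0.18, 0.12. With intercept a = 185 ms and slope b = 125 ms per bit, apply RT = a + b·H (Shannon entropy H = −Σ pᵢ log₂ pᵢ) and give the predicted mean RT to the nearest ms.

468 ms

H = 0.30·log₂(1/0.30) + 0.19·log₂(1/0.19) + 0.21·log₂(1/0.21) + 0.18·log₂(1/0.18) + 0.12·log₂(1/0.12) = 2.2615 bits.
RT = 185 + 125 × 2.2615 = 467.69 ms.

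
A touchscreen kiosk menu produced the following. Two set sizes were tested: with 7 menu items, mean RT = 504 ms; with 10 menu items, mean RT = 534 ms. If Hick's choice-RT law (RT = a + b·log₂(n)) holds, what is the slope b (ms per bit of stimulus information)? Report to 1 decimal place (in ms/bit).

58.3 ms/bit

Slope: b = (534 − 504) / (log₂ 10 − log₂ 7) = 30/0.5146 = 58.301 ms/bit.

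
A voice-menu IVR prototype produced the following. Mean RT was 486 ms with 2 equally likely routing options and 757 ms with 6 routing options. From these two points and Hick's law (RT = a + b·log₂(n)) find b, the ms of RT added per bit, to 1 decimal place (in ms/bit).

171.0 ms/bit

The slope on a log₂ axis is (757 − 486) / (2.5850 − 1) = 170.982 ms/bit.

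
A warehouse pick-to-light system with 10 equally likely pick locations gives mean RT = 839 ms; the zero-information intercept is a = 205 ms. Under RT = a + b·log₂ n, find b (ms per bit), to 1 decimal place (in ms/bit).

b = (839 − 205) / log₂(10) = 634 / 3.3219 = 190.853 ms/bit.

190.9 ms/bit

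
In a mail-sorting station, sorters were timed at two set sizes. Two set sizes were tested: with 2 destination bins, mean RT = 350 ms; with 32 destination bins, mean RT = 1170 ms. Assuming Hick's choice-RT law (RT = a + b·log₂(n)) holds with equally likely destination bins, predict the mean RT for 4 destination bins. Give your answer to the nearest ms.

Fit slope and intercept:
  b = (1170 − 350) / (log₂ 32 − log₂ 2) = 820 / (5 − 1) = 205 ms/bit
  a = 350 − 205 × 1 = 145 ms
Then RT(4) = 145 + 205 × log₂ 4 = 145 + 205 × 2 ≈ 555.000 ms.

555 ms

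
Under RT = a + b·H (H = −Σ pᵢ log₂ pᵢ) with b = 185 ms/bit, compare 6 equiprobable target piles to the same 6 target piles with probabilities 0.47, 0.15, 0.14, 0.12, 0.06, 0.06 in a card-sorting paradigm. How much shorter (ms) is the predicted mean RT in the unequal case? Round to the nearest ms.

76 ms

The RT saving is b·ΔH. Equiprobable H₀ = log₂(6) = 2.5850 bits; with the given probabilities H = 2.1737 bits.
b·(H₀ − H) = 185 × (2.5850 − 2.1737) = 76.08 ms.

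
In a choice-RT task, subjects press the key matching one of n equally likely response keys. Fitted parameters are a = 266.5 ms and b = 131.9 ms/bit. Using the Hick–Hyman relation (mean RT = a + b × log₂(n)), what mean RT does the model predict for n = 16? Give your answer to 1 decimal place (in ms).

log₂(16) = 4 bits, so RT = 266.5 + 131.9 × 4 ≈ 794.100 ms.

794.1 ms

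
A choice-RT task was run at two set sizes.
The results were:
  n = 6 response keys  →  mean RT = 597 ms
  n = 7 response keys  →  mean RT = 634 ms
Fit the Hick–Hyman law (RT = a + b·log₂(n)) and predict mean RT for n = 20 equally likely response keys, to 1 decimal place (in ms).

886.0 ms

With log₂ n on the abscissa the relation is linear; from the two conditions:
  b = (634 − 597) / (log₂ 7 − log₂ 6) = 37 / (2.8074 − 2.5850) = 166.373 ms/bit
  a = 597 − 166.373 × 2.5850 = 166.933 ms
Then RT(20) = 166.933 + 166.373 × log₂ 20 = 166.933 + 166.373 × 4.3219 ≈ 885.983 ms.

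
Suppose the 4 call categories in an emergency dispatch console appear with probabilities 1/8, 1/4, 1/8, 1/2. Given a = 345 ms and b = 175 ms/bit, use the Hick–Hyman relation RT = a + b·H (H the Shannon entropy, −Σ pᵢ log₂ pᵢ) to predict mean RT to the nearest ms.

H = −Σ pᵢ log₂ pᵢ = 0.125·3 + 0.25·2 + 0.125·3 + 0.5·1 = 1.750 bits.
RT = 345 + 175 × 1.750 = 651.25 ms.

651 ms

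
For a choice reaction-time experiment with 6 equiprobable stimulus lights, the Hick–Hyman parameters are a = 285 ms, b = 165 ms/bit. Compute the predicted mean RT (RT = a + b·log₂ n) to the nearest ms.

712 ms

log₂(6) = 2.5850 bits, so RT = 285 + 165 × 2.5850 ≈ 711.519 ms.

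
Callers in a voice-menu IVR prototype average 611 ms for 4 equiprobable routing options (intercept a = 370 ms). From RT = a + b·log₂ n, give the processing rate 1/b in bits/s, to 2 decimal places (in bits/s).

b = (611 − 370)/log₂ 4 = 241/2 = 120.500 ms per bit = 0.12050 s/bit; the reciprocal is 8.299 bits/s.

8.30 bits/s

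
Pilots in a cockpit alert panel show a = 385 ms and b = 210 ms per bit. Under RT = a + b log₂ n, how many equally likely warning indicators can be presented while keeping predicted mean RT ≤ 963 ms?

6

Set 385 + 210·log₂ n ≤ 963 → log₂ n ≤ (963 − 385)/210 = 2.7524.
So n ≤ 2^2.7524 = 6.738; the largest integer n is 6.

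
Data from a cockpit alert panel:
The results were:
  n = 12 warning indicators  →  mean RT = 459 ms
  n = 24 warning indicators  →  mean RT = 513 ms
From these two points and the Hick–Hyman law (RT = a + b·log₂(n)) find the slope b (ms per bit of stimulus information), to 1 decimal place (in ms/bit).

The slope on a log₂ axis is (513 − 459) / (4.5850 − 3.5850) = 54.000 ms/bit.

54.0 ms/bit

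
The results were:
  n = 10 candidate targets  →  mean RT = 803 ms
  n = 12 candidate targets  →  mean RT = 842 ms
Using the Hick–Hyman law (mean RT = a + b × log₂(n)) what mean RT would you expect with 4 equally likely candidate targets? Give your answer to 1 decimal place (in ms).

Solve the two-equation system in a and b:
  b = (842 − 803) / (log₂ 12 − log₂ 10) = 39 / (3.5850 − 3.3219) = 148.270 ms/bit
  a = 803 − 148.270 × 3.3219 = 310.459 ms
Then RT(4) = 310.459 + 148.270 × log₂ 4 = 310.459 + 148.270 × 2 ≈ 606.998 ms.

607.0 ms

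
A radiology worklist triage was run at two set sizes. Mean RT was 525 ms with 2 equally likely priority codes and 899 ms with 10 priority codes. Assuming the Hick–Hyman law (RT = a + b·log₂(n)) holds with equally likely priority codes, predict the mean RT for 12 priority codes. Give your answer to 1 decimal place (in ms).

941.4 ms

Fit slope and intercept:
  b = (899 − 525) / (log₂ 10 − log₂ 2) = 374 / (3.3219 − 1) = 161.073 ms/bit
  a = 525 − 161.073 × 1 = 363.927 ms
Then RT(12) = 363.927 + 161.073 × log₂ 12 = 363.927 + 161.073 × 3.5850 ≈ 941.368 ms.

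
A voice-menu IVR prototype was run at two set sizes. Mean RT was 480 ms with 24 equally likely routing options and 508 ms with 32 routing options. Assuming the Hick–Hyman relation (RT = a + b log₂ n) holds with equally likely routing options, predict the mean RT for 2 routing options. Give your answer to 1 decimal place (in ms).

238.1 ms

Solve the two-equation system in a and b:
  b = (508 − 480) / (log₂ 32 − log₂ 24) = 28 / (5 − 4.5850) = 67.464 ms/bit
  a = 480 − 67.464 × 4.5850 = 170.681 ms
Then RT(2) = 170.681 + 67.464 × log₂ 2 = 170.681 + 67.464 × 1 ≈ 238.145 ms.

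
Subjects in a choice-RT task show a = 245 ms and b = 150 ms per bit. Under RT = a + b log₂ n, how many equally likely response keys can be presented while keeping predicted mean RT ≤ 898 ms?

20

150·log₂ n ≤ 898 − 245 = 653, giving log₂ n ≤ 4.3533 and n ≤ 20.440. The largest whole number is 20.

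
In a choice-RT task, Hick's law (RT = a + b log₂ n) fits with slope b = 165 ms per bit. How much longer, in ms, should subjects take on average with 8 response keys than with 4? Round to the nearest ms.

The intercept a cancels: ΔRT = b·(log₂ n₂ − log₂ n₁) = b·log₂(n₂/n₁).
log₂(8) − log₂(4) = log₂(8/4) = log₂(2) = 1.
ΔRT = 165 × 1.0000 = 165.000 ms.

165 ms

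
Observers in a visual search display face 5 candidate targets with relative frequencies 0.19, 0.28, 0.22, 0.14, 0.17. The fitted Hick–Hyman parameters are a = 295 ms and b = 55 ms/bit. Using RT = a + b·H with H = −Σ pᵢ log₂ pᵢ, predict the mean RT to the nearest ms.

420 ms

Entropy contributions −pᵢ log₂ pᵢ: 0.4552, 0.5142, 0.4806, 0.3971, 0.4346; sum H = 2.2817 bits.
RT = a + bH = 295 + 55·2.2817 = 420.49 ms.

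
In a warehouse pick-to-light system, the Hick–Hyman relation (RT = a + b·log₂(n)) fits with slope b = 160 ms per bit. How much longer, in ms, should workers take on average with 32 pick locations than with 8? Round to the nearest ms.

ΔRT = (a + b log₂ n₂) − (a + b log₂ n₁) = b·(log₂ n₂ − log₂ n₁).
log₂(32) − log₂(8) = log₂(32/8) = log₂(4) = 2.
ΔRT = 160 × 2.0000 = 320.000 ms.

320 ms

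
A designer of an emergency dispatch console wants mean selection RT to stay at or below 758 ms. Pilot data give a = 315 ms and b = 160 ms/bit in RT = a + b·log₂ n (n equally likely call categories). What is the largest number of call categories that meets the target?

160·log₂ n ≤ 758 − 315 = 443, giving log₂ n ≤ 2.7687 and n ≤ 6.815. The largest whole number is 6.

6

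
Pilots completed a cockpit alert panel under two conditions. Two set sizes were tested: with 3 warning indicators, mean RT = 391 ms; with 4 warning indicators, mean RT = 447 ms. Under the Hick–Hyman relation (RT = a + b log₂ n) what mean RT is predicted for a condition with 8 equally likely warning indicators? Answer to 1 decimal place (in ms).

Solve the two-equation system in a and b:
  b = (447 − 391) / (log₂ 4 − log₂ 3) = 56 / (2 − 1.5850) = 134.928 ms/bit
  a = 391 − 134.928 × 1.5850 = 177.145 ms
Then RT(8) = 177.145 + 134.928 × log₂ 8 = 177.145 + 134.928 × 3 ≈ 581.928 ms.

581.9 ms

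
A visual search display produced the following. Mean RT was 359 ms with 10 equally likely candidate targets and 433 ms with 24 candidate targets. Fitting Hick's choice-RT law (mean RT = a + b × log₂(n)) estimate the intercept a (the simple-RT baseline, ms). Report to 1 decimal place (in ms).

b = (RT₂ − RT₁)/(log₂ n₂ − log₂ n₁) = (433 − 359)/(4.5850 − 3.3219) = 58.589 ms/bit.
Intercept: a = 359 − 58.589·log₂(10) = 164.371 ms.

164.4 ms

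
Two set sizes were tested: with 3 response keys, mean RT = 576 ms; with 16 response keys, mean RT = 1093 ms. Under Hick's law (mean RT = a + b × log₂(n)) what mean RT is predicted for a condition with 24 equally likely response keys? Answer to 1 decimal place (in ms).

Solve the two-equation system in a and b:
  b = (1093 − 576) / (log₂ 16 − log₂ 3) = 517 / (4 − 1.5850) = 214.075 ms/bit
  a = 576 − 214.075 × 1.5850 = 236.699 ms
Then RT(24) = 236.699 + 214.075 × log₂ 24 = 236.699 + 214.075 × 4.5850 ≈ 1218.226 ms.

1218.2 ms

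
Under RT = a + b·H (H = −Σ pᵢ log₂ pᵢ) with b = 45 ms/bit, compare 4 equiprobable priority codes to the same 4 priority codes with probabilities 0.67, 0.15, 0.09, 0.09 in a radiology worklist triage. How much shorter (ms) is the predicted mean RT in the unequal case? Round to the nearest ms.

The RT saving is b·ΔH. Equiprobable H₀ = log₂(4) = 2.0000 bits; with the given probabilities H = 1.4230 bits.
b·(H₀ − H) = 45 × (2.0000 − 1.4230) = 25.97 ms.

26 ms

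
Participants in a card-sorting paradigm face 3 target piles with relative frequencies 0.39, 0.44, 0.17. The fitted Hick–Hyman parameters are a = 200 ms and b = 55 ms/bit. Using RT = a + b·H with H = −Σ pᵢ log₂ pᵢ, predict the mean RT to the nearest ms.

Entropy contributions −pᵢ log₂ pᵢ: 0.5298, 0.5211, 0.4346; sum H = 1.4855 bits.
RT = a + bH = 200 + 55·1.4855 = 281.70 ms.

282 ms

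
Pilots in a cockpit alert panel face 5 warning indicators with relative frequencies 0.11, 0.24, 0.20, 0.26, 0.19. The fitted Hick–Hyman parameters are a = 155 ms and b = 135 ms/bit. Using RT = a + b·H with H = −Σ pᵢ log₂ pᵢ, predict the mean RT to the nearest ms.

461 ms

Entropy contributions −pᵢ log₂ pᵢ: 0.3503, 0.4941, 0.4644, 0.5053, 0.4552; sum H = 2.2693 bits.
RT = a + bH = 155 + 135·2.2693 = 461.36 ms.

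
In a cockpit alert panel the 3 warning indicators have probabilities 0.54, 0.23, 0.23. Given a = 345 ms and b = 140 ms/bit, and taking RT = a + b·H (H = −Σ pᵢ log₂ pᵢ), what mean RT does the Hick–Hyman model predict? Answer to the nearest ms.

549 ms

H = 0.54·log₂(1/0.54) + 0.23·log₂(1/0.23) + 0.23·log₂(1/0.23) = 1.4554 bits.
RT = 345 + 140 × 1.4554 = 548.75 ms.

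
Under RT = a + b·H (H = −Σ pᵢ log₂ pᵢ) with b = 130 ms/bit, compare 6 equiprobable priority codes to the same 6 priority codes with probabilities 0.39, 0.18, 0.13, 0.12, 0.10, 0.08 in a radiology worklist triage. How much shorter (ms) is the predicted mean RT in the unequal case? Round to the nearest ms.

31 ms

The RT saving is b·ΔH. Equiprobable H₀ = log₂(6) = 2.5850 bits; with the given probabilities H = 2.3485 bits.
b·(H₀ − H) = 130 × (2.5850 − 2.3485) = 30.74 ms.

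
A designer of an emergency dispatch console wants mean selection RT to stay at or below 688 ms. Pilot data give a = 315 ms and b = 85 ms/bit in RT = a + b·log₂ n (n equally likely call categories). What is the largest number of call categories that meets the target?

20

85·log₂ n ≤ 688 − 315 = 373, giving log₂ n ≤ 4.3882 and n ≤ 20.941. The largest whole number is 20.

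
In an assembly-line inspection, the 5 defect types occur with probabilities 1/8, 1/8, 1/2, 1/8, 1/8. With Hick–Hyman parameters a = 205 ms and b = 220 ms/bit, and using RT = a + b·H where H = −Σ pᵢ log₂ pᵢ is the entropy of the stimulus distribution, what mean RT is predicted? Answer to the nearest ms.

645 ms

Each term −pᵢ log₂ pᵢ: 0.125·3 + 0.125·3 + 0.5·1 + 0.125·3 + 0.125·3; summed, H = 2.000 bits.
Mean RT = a + bH = 205 + 220·2.000 = 645.00 ms.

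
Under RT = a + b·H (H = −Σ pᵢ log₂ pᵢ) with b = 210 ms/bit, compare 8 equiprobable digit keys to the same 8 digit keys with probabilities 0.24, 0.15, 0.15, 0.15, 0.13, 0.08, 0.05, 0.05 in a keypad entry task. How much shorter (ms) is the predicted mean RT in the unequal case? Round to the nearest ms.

Equiprobable entropy H₀ = log₂ 8 = 3.0000 bits.
Skewed entropy H = −Σ pᵢ log₂ pᵢ = 2.8321 bits.
ΔRT = b·(H₀ − H) = 210 × 0.1679 = 35.26 ms.

35 ms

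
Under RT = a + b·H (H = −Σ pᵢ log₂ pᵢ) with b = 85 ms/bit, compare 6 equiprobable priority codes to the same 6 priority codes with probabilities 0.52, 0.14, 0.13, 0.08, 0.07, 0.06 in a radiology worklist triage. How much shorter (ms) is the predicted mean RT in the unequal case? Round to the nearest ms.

43 ms

The RT saving is b·ΔH. Equiprobable H₀ = log₂(6) = 2.5850 bits; with the given probabilities H = 2.0739 bits.
b·(H₀ − H) = 85 × (2.5850 − 2.0739) = 43.44 ms.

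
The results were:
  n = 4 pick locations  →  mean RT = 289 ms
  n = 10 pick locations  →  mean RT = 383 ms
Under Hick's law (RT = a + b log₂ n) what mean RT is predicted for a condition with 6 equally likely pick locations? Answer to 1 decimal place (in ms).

Fit slope and intercept:
  b = (383 − 289) / (log₂ 10 − log₂ 4) = 94 / (3.3219 − 2) = 71.108 ms/bit
  a = 289 − 71.108 × 2 = 146.783 ms
Then RT(6) = 146.783 + 71.108 × log₂ 6 = 146.783 + 71.108 × 2.5850 ≈ 330.596 ms.

330.6 ms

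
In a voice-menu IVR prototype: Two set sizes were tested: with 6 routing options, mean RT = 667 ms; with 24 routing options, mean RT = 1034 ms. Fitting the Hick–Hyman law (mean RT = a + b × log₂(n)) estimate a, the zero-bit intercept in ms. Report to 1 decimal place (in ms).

192.7 ms

The slope on a log₂ axis is (1034 − 667) / (4.5850 − 2.5850) = 183.500 ms/bit.
Intercept: a = 667 − 183.500·log₂(6) = 192.659 ms.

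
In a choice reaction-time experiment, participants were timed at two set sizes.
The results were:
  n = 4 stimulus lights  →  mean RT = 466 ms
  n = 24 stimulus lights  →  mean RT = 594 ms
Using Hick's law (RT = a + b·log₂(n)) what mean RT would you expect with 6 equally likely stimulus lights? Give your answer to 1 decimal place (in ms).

495.0 ms

RT is linear in log₂ n, so two points fix the line:
  b = (594 − 466) / (log₂ 24 − log₂ 4) = 128 / (4.5850 − 2) = 49.517 ms/bit
  a = 466 − 49.517 × 2 = 366.966 ms
Then RT(6) = 366.966 + 49.517 × log₂ 6 = 366.966 + 49.517 × 2.5850 ≈ 494.966 ms.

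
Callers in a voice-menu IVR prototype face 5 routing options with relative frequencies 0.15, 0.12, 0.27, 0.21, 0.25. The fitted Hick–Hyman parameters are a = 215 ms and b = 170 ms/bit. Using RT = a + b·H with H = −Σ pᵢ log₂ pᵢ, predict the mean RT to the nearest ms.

599 ms

Entropy contributions −pᵢ log₂ pᵢ: 0.4105, 0.3671, 0.5100, 0.4728, 0.5000; sum H = 2.2605 bits.
RT = a + bH = 215 + 170·2.2605 = 599.28 ms.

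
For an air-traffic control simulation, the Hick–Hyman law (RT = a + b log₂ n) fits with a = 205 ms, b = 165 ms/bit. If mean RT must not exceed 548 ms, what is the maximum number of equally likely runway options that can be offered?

4

Set 205 + 165·log₂ n ≤ 548 → log₂ n ≤ (548 − 205)/165 = 2.0788.
So n ≤ 2^2.0788 = 4.225; the largest integer n is 4.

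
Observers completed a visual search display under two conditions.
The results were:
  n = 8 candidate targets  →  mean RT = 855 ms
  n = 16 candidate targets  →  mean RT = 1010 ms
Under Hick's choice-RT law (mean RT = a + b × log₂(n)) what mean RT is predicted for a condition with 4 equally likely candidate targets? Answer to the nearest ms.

RT is linear in log₂ n, so two points fix the line:
  b = (1010 − 855) / (log₂ 16 − log₂ 8) = 155 / (4 − 3) = 155 ms/bit
  a = 855 − 155 × 3 = 390 ms
Then RT(4) = 390 + 155 × log₂ 4 = 390 + 155 × 2 ≈ 700.000 ms.

700 ms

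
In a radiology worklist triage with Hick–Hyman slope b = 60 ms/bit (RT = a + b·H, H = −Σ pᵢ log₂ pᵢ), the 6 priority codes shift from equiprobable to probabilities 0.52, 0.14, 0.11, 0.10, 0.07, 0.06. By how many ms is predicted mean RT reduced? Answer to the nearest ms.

The RT saving is b·ΔH. Equiprobable H₀ = log₂(6) = 2.5850 bits; with the given probabilities H = 2.0823 bits.
b·(H₀ − H) = 60 × (2.5850 − 2.0823) = 30.16 ms.

30 ms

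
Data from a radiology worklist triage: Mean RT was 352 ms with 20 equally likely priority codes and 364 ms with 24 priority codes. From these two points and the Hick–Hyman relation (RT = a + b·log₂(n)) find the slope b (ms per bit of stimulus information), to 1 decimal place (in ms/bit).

45.6 ms/bit

The slope on a log₂ axis is (364 − 352) / (4.5850 − 4.3219) = 45.621 ms/bit.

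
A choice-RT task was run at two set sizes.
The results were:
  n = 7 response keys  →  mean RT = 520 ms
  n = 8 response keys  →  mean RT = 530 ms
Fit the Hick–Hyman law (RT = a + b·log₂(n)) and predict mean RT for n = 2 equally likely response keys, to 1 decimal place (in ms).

Fit slope and intercept:
  b = (530 − 520) / (log₂ 8 − log₂ 7) = 10 / (3 − 2.8074) = 51.909 ms/bit
  a = 520 − 51.909 × 2.8074 = 374.273 ms
Then RT(2) = 374.273 + 51.909 × log₂ 2 = 374.273 + 51.909 × 1 ≈ 426.182 ms.

426.2 ms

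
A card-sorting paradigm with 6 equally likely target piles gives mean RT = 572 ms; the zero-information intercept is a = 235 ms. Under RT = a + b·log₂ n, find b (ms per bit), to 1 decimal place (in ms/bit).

130.4 ms/bit

6 alternatives carry log₂ 6 = 2.5850 bits; the choice cost is 572 − 235 = 337 ms, so b = 337/2.5850 = 130.369 ms/bit.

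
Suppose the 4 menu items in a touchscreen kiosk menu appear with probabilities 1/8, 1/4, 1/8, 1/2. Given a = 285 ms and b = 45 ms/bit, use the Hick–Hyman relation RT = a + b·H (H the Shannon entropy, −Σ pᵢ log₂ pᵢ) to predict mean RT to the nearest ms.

H = −Σ pᵢ log₂ pᵢ = 0.125·3 + 0.25·2 + 0.125·3 + 0.5·1 = 1.750 bits.
RT = 285 + 45 × 1.750 = 363.75 ms.

364 ms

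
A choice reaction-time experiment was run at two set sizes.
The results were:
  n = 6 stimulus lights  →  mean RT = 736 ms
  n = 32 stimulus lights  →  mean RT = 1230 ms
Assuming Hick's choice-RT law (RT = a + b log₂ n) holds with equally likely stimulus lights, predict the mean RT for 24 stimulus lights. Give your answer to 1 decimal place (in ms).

1145.1 ms

Solve the two-equation system in a and b:
  b = (1230 − 736) / (log₂ 32 − log₂ 6) = 494 / (5 − 2.5850) = 204.552 ms/bit
  a = 736 − 204.552 × 2.5850 = 207.242 ms
Then RT(24) = 207.242 + 204.552 × log₂ 24 = 207.242 + 204.552 × 4.5850 ≈ 1145.103 ms.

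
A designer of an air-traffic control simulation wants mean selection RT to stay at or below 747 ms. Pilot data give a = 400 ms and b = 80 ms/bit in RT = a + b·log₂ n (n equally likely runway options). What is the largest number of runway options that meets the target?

20

Information budget: (747 − 400)/80 = 4.3375 bits, so n ≤ 2^4.3375 = 20.217 → at most 20.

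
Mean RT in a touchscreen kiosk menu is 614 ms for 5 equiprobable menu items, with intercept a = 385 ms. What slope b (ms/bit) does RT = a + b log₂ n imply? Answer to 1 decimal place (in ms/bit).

b = (614 − 385) / log₂(5) = 229 / 2.3219 = 98.625 ms/bit.

98.6 ms/bit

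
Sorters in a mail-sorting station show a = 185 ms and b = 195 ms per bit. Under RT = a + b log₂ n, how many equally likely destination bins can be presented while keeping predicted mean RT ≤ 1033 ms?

Set 185 + 195·log₂ n ≤ 1033 → log₂ n ≤ (1033 − 185)/195 = 4.3487.
So n ≤ 2^4.3487 = 20.375; the largest integer n is 20.

20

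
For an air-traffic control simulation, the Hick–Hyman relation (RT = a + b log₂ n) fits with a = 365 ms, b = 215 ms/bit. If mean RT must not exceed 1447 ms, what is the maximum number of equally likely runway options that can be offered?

32

Information budget: (1447 − 365)/215 = 5.0326 bits, so n ≤ 2^5.0326 = 32.730 → at most 32.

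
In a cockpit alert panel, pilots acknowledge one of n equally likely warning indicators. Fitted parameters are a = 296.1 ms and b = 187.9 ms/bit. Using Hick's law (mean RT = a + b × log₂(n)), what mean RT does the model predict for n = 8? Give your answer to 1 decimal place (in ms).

859.8 ms

log₂(8) = 3 bits, so RT = 296.1 + 187.9 × 3 ≈ 859.800 ms.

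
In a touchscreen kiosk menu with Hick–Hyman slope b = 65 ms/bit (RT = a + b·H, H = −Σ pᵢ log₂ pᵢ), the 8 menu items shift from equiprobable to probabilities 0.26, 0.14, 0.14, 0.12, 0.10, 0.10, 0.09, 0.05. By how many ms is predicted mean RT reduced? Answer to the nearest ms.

9 ms

The RT saving is b·ΔH. Equiprobable H₀ = log₂(8) = 3.0000 bits; with the given probabilities H = 2.8597 bits.
b·(H₀ − H) = 65 × (3.0000 − 2.8597) = 9.12 ms.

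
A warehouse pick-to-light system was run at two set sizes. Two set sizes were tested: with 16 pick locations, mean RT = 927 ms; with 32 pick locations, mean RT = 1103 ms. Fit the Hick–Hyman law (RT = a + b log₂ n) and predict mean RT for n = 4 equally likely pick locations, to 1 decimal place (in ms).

Fit slope and intercept:
  b = (1103 − 927) / (log₂ 32 − log₂ 16) = 176 / (5 − 4) = 176.000 ms/bit
  a = 927 − 176.000 × 4 = 223.000 ms
Then RT(4) = 223.000 + 176.000 × log₂ 4 = 223.000 + 176.000 × 2 ≈ 575.000 ms.

575.0 ms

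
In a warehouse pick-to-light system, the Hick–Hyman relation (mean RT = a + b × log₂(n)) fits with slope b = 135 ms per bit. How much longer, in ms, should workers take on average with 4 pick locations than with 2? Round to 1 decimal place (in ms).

135.0 ms

The intercept a cancels: ΔRT = b·(log₂ n₂ − log₂ n₁) = b·log₂(n₂/n₁).
log₂(4) − log₂(2) = log₂(4/2) = log₂(2) = 1.
ΔRT = 135 × 1.0000 = 135.000 ms.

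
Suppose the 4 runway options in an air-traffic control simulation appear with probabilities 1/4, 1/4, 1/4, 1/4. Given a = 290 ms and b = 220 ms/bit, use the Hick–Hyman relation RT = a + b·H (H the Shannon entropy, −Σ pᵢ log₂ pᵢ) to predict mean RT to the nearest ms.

Each term −pᵢ log₂ pᵢ: 0.25·2 + 0.25·2 + 0.25·2 + 0.25·2; summed, H = 2.000 bits.
Mean RT = a + bH = 290 + 220·2.000 = 730.00 ms.

730 ms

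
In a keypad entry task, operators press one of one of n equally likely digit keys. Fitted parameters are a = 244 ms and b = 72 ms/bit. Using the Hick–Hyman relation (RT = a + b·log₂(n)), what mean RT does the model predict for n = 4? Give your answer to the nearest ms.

log₂(4) = 2 bits, so RT = 244 + 72 × 2 ≈ 388.000 ms.

388 ms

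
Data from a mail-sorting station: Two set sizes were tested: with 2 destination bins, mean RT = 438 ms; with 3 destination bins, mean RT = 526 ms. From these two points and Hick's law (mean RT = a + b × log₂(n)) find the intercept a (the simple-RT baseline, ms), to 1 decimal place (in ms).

Slope: b = (526 − 438) / (log₂ 3 − log₂ 2) = 88/0.5850 = 150.437 ms/bit.
Intercept: a = 438 − 150.437·log₂(2) = 287.563 ms.

287.6 ms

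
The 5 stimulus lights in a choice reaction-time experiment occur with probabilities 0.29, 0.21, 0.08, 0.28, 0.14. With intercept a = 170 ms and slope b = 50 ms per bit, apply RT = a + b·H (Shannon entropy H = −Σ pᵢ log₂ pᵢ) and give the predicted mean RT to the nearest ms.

H = 0.29·log₂(1/0.29) + 0.21·log₂(1/0.21) + 0.08·log₂(1/0.08) + 0.28·log₂(1/0.28) + 0.14·log₂(1/0.14) = 2.1936 bits.
RT = 170 + 50 × 2.1936 = 279.68 ms.

280 ms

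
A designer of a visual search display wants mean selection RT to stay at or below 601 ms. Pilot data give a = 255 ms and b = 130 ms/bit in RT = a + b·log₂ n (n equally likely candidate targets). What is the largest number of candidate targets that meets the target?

6

130·log₂ n ≤ 601 − 255 = 346, giving log₂ n ≤ 2.6615 and n ≤ 6.327. The largest whole number is 6.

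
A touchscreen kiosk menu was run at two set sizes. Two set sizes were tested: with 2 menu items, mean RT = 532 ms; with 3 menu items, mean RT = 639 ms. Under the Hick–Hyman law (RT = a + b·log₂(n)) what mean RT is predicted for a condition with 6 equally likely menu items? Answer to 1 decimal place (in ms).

821.9 ms

Solve the two-equation system in a and b:
  b = (639 − 532) / (log₂ 3 − log₂ 2) = 107 / (1.5850 − 1) = 182.918 ms/bit
  a = 532 − 182.918 × 1 = 349.082 ms
Then RT(6) = 349.082 + 182.918 × log₂ 6 = 349.082 + 182.918 × 2.5850 ≈ 821.918 ms.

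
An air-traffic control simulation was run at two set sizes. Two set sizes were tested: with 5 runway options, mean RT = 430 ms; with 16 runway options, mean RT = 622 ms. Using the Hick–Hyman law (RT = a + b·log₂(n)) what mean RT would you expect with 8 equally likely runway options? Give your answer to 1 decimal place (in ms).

507.6 ms

Fit slope and intercept:
  b = (622 − 430) / (log₂ 16 − log₂ 5) = 192 / (4 − 2.3219) = 114.417 ms/bit
  a = 430 − 114.417 × 2.3219 = 164.332 ms
Then RT(8) = 164.332 + 114.417 × log₂ 8 = 164.332 + 114.417 × 3 ≈ 507.583 ms.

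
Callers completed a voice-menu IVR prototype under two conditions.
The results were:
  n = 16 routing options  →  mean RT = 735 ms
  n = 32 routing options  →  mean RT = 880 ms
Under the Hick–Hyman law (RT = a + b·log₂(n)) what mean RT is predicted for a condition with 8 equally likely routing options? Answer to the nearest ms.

590 ms

RT is linear in log₂ n, so two points fix the line:
  b = (880 − 735) / (log₂ 32 − log₂ 16) = 145 / (5 − 4) = 145 ms/bit
  a = 735 − 145 × 4 = 155 ms
Then RT(8) = 155 + 145 × log₂ 8 = 155 + 145 × 3 ≈ 590.000 ms.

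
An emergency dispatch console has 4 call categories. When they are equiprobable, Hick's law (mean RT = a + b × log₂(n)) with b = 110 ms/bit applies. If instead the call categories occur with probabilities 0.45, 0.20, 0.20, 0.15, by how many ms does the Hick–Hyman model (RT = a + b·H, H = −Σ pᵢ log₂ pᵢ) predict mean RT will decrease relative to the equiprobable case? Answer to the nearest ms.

Equiprobable entropy H₀ = log₂ 4 = 2.0000 bits.
Skewed entropy H = −Σ pᵢ log₂ pᵢ = 1.8577 bits.
ΔRT = b·(H₀ − H) = 110 × 0.1423 = 15.65 ms.

16 ms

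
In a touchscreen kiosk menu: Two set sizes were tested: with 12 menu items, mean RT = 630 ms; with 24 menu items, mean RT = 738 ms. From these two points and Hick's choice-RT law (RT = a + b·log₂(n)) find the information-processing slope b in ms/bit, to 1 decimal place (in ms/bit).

The slope on a log₂ axis is (738 − 630) / (4.5850 − 3.5850) = 108.000 ms/bit.

108.0 ms/bit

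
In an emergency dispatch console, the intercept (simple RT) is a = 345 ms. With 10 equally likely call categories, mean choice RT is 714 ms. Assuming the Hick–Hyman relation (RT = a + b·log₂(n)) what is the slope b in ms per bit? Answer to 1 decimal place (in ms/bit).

log₂(10) = 3.3219 bits.
b = (RT − a)/log₂ n = (714 − 345) / 3.3219 = 111.080 ms/bit.

111.1 ms/bit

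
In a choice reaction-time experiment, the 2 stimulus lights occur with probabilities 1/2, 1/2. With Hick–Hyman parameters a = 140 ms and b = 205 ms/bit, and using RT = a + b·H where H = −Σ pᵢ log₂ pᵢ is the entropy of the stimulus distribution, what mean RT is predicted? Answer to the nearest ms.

345 ms

H = −Σ pᵢ log₂ pᵢ = 0.5·1 + 0.5·1 = 1.000 bits.
RT = 140 + 205 × 1.000 = 345.00 ms.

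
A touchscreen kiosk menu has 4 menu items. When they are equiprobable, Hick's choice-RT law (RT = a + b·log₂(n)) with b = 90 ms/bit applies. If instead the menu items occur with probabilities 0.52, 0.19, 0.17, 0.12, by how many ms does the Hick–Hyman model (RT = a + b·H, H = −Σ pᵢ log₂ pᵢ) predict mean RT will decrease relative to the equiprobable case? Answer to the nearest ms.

23 ms

Equiprobable entropy H₀ = log₂ 4 = 2.0000 bits.
Skewed entropy H = −Σ pᵢ log₂ pᵢ = 1.7475 bits.
ΔRT = b·(H₀ − H) = 90 × 0.2525 = 22.73 ms.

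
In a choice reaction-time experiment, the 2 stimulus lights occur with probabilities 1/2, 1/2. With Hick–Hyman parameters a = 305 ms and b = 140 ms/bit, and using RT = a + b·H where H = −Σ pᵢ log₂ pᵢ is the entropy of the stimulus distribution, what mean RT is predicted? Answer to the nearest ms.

H = −Σ pᵢ log₂ pᵢ = 0.5·1 + 0.5·1 = 1.000 bits.
RT = 305 + 140 × 1.000 = 445.00 ms.

445 ms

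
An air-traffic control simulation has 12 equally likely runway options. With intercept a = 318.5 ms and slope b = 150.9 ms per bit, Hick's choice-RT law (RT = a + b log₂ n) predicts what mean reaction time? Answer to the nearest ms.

859 ms

log₂(12) = 3.5850 bits, so RT = 318.5 + 150.9 × 3.5850 ≈ 859.471 ms.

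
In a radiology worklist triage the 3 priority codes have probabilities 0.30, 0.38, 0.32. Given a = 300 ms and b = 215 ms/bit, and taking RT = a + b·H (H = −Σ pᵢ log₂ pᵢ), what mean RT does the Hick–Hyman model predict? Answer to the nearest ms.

639 ms

H = 0.30·log₂(1/0.30) + 0.38·log₂(1/0.38) + 0.32·log₂(1/0.32) = 1.5776 bits.
RT = 300 + 215 × 1.5776 = 639.18 ms.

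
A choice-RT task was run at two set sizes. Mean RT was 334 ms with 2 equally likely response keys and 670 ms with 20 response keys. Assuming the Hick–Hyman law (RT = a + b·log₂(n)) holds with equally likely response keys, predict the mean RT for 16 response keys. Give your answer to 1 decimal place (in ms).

637.4 ms

Solve the two-equation system in a and b:
  b = (670 − 334) / (log₂ 20 − log₂ 2) = 336 / (4.3219 − 1) = 101.146 ms/bit
  a = 334 − 101.146 × 1 = 232.854 ms
Then RT(16) = 232.854 + 101.146 × log₂ 16 = 232.854 + 101.146 × 4 ≈ 637.438 ms.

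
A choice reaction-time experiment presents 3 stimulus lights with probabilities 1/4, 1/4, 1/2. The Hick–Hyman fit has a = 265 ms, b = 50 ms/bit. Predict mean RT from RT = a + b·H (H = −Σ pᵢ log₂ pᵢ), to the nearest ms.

Each term −pᵢ log₂ pᵢ: 0.25·2 + 0.25·2 + 0.5·1; summed, H = 1.500 bits.
Mean RT = a + bH = 265 + 50·1.500 = 340.00 ms.

340 ms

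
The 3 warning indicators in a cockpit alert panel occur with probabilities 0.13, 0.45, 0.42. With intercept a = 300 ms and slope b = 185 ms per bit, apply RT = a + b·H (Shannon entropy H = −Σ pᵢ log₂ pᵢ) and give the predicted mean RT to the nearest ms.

564 ms

Entropy contributions −pᵢ log₂ pᵢ: 0.3826, 0.5184, 0.5256; sum H = 1.4267 bits.
RT = a + bH = 300 + 185·1.4267 = 563.94 ms.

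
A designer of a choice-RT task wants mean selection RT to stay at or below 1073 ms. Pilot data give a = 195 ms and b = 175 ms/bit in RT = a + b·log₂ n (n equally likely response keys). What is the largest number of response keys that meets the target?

Set 195 + 175·log₂ n ≤ 1073 → log₂ n ≤ (1073 − 195)/175 = 5.0171.
So n ≤ 2^5.0171 = 32.383; the largest integer n is 32.

32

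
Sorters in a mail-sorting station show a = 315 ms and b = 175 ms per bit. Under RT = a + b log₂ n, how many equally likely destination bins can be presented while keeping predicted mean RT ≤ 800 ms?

Set 315 + 175·log₂ n ≤ 800 → log₂ n ≤ (800 − 315)/175 = 2.7714.
So n ≤ 2^2.7714 = 6.828; the largest integer n is 6.

6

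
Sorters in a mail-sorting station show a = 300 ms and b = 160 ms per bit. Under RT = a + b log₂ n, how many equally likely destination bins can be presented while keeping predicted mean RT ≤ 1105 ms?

32

160·log₂ n ≤ 1105 − 300 = 805, giving log₂ n ≤ 5.0312 and n ≤ 32.701. The largest whole number is 32.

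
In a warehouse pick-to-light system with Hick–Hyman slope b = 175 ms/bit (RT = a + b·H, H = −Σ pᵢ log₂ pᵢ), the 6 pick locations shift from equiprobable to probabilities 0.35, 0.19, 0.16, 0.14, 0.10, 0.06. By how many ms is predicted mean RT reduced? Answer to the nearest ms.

Equiprobable entropy H₀ = log₂ 6 = 2.5850 bits.
Skewed entropy H = −Σ pᵢ log₂ pᵢ = 2.3812 bits.
ΔRT = b·(H₀ − H) = 175 × 0.2038 = 35.66 ms.

36 ms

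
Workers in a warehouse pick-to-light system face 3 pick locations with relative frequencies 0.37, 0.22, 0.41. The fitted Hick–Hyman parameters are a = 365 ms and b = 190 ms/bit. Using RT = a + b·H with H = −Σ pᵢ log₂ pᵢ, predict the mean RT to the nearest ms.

H = 0.37·log₂(1/0.37) + 0.22·log₂(1/0.22) + 0.41·log₂(1/0.41) = 1.5387 bits.
RT = 365 + 190 × 1.5387 = 657.35 ms.

657 ms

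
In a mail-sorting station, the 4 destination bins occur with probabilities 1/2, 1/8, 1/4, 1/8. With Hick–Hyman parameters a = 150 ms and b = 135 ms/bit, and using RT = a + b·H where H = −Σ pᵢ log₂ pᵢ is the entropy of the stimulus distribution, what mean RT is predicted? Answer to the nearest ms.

386 ms

Each term −pᵢ log₂ pᵢ: 0.5·1 + 0.125·3 + 0.25·2 + 0.125·3; summed, H = 1.750 bits.
Mean RT = a + bH = 150 + 135·1.750 = 386.25 ms.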